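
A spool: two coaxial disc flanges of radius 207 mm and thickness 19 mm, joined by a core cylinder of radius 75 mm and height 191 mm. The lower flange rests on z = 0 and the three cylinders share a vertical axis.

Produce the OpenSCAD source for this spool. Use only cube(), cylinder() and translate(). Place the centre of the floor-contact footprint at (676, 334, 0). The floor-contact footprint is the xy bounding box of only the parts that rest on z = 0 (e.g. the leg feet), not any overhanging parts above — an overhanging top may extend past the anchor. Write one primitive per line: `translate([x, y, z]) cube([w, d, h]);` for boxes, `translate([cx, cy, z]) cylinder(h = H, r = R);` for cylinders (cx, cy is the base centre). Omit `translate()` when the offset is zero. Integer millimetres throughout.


translate([676, 334, 0]) cylinder(h = 19, r = 207);
translate([676, 334, 19]) cylinder(h = 191, r = 75);
translate([676, 334, 210]) cylinder(h = 19, r = 207);


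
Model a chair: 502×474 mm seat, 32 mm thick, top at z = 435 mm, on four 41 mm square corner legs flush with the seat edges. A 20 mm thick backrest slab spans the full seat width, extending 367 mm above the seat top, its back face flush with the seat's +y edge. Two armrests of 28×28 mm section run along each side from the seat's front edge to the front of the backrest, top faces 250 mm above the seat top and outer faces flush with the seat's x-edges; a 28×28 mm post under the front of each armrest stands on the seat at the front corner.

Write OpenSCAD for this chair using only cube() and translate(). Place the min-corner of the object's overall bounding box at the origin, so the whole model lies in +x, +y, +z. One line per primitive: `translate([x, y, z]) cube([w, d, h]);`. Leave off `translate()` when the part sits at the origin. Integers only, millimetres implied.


translate([0, 0, 403]) cube([502, 474, 32]);
cube([41, 41, 403]);
translate([461, 0, 0]) cube([41, 41, 403]);
translate([0, 433, 0]) cube([41, 41, 403]);
translate([461, 433, 0]) cube([41, 41, 403]);
translate([0, 454, 435]) cube([502, 20, 367]);
translate([0, 0, 657]) cube([28, 454, 28]);
translate([474, 0, 657]) cube([28, 454, 28]);
translate([0, 0, 435]) cube([28, 28, 222]);
translate([474, 0, 435]) cube([28, 28, 222]);


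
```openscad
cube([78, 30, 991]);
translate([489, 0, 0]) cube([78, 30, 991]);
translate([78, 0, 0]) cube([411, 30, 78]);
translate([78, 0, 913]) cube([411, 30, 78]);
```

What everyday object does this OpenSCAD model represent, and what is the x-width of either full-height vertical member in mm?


A picture frame. The border width is 78 mm.

Four thin pieces enclosing a rectangular opening — a picture frame. The two full-height stiles are 991 mm tall; the top rail sits at z = 913 and is 78 mm tall, so the border above the opening is 991 − 913 = 78 mm, matching the stile x-width.


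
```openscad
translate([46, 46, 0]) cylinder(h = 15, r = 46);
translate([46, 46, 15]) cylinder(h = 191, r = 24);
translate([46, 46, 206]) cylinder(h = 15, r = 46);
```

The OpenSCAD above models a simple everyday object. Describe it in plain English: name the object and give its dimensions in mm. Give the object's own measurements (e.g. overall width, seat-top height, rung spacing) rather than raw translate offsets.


A spool: two coaxial disc flanges of radius 46 mm and thickness 15 mm, joined by a core cylinder of radius 24 mm and height 191 mm. The lower flange rests on z = 0 and the three cylinders share a vertical axis.


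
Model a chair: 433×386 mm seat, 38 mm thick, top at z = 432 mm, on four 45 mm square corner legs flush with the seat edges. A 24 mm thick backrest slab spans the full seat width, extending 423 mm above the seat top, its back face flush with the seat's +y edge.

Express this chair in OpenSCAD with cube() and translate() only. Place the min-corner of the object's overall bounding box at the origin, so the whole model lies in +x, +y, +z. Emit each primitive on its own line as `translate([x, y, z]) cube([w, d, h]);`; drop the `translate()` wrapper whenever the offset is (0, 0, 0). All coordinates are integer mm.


translate([0, 0, 394]) cube([433, 386, 38]);
cube([45, 45, 394]);
translate([388, 0, 0]) cube([45, 45, 394]);
translate([0, 341, 0]) cube([45, 45, 394]);
translate([388, 341, 0]) cube([45, 45, 394]);
translate([0, 362, 432]) cube([433, 24, 423]);


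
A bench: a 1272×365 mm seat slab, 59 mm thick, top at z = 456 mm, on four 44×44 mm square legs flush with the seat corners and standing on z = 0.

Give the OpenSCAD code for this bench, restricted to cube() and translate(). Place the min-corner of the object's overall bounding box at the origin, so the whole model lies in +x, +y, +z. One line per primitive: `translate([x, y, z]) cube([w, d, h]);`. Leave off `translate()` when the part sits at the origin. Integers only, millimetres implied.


// leg_h = 456 − 59 = 397
translate([0, 0, 397]) cube([1272, 365, 59]);
cube([44, 44, 397]);
translate([0, 321, 0]) cube([44, 44, 397]);
translate([1228, 0, 0]) cube([44, 44, 397]);
translate([1228, 321, 0]) cube([44, 44, 397]);


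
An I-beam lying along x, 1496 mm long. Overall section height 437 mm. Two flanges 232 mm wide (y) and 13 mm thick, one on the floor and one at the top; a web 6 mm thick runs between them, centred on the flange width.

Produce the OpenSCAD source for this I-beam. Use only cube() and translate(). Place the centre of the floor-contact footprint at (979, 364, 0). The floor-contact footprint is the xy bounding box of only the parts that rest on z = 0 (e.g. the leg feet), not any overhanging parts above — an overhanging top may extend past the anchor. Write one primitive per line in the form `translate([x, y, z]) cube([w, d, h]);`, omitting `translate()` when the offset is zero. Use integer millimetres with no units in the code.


translate([231, 248, 0]) cube([1496, 232, 13]);
translate([231, 361, 13]) cube([1496, 6, 411]);
translate([231, 248, 424]) cube([1496, 232, 13]);


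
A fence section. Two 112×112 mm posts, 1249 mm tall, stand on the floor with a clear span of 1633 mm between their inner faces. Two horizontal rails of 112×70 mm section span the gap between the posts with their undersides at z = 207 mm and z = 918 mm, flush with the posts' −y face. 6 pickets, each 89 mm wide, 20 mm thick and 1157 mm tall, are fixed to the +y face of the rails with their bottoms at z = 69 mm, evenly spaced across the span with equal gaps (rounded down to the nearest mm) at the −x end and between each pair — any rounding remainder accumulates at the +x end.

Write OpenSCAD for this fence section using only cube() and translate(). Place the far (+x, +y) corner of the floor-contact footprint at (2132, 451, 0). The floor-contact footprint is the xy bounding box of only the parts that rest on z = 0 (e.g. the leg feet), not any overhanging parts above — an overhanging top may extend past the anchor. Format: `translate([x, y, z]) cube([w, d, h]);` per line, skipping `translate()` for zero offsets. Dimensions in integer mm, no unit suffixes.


translate([275, 339, 0]) cube([112, 112, 1249]);
translate([2020, 339, 0]) cube([112, 112, 1249]);
translate([387, 339, 207]) cube([1633, 112, 70]);
translate([387, 339, 918]) cube([1633, 112, 70]);
translate([544, 451, 69]) cube([89, 20, 1157]);
translate([790, 451, 69]) cube([89, 20, 1157]);
translate([1036, 451, 69]) cube([89, 20, 1157]);
translate([1282, 451, 69]) cube([89, 20, 1157]);
translate([1528, 451, 69]) cube([89, 20, 1157]);
translate([1774, 451, 69]) cube([89, 20, 1157]);


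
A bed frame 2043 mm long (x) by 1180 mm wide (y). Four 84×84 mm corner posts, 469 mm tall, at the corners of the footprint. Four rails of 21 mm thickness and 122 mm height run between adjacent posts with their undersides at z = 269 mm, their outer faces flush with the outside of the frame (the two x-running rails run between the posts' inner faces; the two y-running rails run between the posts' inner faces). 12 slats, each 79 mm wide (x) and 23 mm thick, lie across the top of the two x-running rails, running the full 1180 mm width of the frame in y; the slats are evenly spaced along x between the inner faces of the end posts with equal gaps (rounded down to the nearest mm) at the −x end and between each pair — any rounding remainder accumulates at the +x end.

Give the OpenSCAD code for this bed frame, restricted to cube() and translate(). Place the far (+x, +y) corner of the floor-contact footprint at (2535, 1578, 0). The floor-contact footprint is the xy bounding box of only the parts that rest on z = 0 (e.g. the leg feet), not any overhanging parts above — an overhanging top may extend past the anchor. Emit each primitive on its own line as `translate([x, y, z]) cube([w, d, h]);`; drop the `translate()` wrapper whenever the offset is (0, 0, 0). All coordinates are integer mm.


translate([492, 398, 0]) cube([84, 84, 469]);
translate([492, 1494, 0]) cube([84, 84, 469]);
translate([2451, 398, 0]) cube([84, 84, 469]);
translate([2451, 1494, 0]) cube([84, 84, 469]);
translate([576, 398, 269]) cube([1875, 21, 122]);
translate([576, 1557, 269]) cube([1875, 21, 122]);
translate([492, 482, 269]) cube([21, 1012, 122]);
translate([2514, 482, 269]) cube([21, 1012, 122]);
translate([647, 398, 391]) cube([79, 1180, 23]);
translate([797, 398, 391]) cube([79, 1180, 23]);
translate([947, 398, 391]) cube([79, 1180, 23]);
translate([1097, 398, 391]) cube([79, 1180, 23]);
translate([1247, 398, 391]) cube([79, 1180, 23]);
translate([1397, 398, 391]) cube([79, 1180, 23]);
translate([1547, 398, 391]) cube([79, 1180, 23]);
translate([1697, 398, 391]) cube([79, 1180, 23]);
translate([1847, 398, 391]) cube([79, 1180, 23]);
translate([1997, 398, 391]) cube([79, 1180, 23]);
translate([2147, 398, 391]) cube([79, 1180, 23]);
translate([2297, 398, 391]) cube([79, 1180, 23]);


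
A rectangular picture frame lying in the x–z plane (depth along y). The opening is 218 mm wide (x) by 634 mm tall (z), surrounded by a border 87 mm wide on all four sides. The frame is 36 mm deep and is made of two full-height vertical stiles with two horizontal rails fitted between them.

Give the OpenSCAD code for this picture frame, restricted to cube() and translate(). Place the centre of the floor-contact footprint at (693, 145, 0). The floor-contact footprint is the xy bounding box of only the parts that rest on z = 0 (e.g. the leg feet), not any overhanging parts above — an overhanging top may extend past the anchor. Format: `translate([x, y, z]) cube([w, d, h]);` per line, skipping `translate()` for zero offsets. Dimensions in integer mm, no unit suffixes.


translate([497, 127, 0]) cube([87, 36, 808]);
translate([802, 127, 0]) cube([87, 36, 808]);
translate([584, 127, 0]) cube([218, 36, 87]);
translate([584, 127, 721]) cube([218, 36, 87]);


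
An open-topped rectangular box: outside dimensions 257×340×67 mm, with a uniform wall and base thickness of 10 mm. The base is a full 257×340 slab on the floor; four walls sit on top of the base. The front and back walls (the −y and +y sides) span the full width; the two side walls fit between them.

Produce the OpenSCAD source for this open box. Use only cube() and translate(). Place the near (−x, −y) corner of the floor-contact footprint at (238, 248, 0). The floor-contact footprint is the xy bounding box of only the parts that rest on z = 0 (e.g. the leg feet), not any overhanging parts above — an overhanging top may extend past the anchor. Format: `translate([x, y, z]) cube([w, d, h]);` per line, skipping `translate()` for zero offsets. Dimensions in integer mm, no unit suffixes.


translate([238, 248, 0]) cube([257, 340, 10]);
translate([238, 248, 10]) cube([257, 10, 57]);
translate([238, 578, 10]) cube([257, 10, 57]);
translate([238, 258, 10]) cube([10, 320, 57]);
translate([485, 258, 10]) cube([10, 320, 57]);


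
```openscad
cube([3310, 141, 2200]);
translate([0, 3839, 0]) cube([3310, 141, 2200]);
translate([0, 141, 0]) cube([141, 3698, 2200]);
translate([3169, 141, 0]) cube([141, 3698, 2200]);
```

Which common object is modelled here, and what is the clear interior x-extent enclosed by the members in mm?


A house (or room) frame. The interior width is 3028 mm.

Four 2200 mm walls enclosing a rectangle with no floor or roof — a room or house frame. Outside width is 3310 mm and wall thickness is 141 mm, so the interior width is 3310 − 2 × 141 = 3028 mm.


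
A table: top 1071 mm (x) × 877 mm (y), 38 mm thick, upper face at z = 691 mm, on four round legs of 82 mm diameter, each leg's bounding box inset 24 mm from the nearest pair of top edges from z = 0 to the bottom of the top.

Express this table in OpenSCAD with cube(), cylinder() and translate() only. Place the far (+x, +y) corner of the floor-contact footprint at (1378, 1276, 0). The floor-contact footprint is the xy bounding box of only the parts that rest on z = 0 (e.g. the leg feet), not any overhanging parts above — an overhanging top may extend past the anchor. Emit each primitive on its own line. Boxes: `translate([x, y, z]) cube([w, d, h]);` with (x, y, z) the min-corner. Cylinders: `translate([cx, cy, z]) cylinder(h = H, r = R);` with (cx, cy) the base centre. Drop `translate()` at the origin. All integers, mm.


translate([331, 423, 653]) cube([1071, 877, 38]);
translate([396, 488, 0]) cylinder(h = 653, r = 41);
translate([1337, 488, 0]) cylinder(h = 653, r = 41);
translate([396, 1235, 0]) cylinder(h = 653, r = 41);
translate([1337, 1235, 0]) cylinder(h = 653, r = 41);


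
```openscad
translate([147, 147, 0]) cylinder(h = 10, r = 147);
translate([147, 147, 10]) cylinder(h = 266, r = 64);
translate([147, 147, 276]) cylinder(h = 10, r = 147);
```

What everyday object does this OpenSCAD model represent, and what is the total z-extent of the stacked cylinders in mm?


A spool. The overall height is 286 mm.

Three coaxial cylinders, large–small–large — a spool. Two 10 mm flanges and a 266 mm core give 10 + 266 + 10 = 286 mm.


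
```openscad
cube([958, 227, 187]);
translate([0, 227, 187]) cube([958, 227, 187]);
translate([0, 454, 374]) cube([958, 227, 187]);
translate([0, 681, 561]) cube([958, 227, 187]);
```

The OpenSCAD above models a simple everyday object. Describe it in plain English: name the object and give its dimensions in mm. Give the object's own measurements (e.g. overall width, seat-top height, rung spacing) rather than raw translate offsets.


A straight staircase of 4 solid steps. Each step is 958 mm wide (x), 227 mm deep (y, the going) and 187 mm tall (the rise). The first step rests on the floor; each subsequent step sits one going further in +y and one rise higher in +z, directly behind and above the previous step with no overlap.


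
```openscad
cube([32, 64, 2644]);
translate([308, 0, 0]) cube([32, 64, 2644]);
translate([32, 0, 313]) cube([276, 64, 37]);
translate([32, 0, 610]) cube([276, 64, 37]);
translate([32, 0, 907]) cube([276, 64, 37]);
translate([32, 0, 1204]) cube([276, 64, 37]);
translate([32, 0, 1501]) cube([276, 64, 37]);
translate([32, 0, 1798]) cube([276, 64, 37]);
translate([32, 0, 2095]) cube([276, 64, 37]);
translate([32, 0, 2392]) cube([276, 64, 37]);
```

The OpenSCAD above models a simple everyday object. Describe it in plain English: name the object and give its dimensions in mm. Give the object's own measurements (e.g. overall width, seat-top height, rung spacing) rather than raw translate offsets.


A straight ladder. Two 32×64 mm vertical rails, 2644 mm tall, stand 340 mm apart (outside-to-outside) with their front faces coplanar on the −y side. 8 rungs, each 64 mm deep and 37 mm tall, span between the inner faces of the rails, front faces flush with the rails. The lowest rung's underside is at z = 313 mm and rungs are spaced 297 mm apart (underside to underside).


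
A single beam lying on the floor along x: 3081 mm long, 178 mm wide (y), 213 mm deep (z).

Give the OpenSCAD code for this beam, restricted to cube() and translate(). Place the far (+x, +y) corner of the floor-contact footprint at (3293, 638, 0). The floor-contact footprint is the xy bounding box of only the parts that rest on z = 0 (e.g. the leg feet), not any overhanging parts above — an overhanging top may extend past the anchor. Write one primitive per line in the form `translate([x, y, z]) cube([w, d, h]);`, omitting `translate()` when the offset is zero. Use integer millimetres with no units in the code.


translate([212, 460, 0]) cube([3081, 178, 213]);


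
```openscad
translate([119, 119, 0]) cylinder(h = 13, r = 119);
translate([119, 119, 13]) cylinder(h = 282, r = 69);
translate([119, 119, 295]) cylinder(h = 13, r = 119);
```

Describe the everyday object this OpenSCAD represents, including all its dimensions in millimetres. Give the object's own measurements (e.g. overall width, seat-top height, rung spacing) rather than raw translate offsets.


A spool: two coaxial disc flanges of radius 119 mm and thickness 13 mm, joined by a core cylinder of radius 69 mm and height 282 mm. The lower flange rests on z = 0 and the three cylinders share a vertical axis.


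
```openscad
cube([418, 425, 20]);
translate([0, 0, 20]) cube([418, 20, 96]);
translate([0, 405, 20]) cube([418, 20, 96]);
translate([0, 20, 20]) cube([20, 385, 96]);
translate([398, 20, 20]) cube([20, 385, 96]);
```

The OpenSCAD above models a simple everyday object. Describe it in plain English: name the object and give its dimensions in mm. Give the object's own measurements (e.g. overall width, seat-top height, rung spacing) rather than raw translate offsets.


An open-topped rectangular box: outside dimensions 418×425×116 mm, with a uniform wall and base thickness of 20 mm. The base is a full 418×425 slab on the floor; four walls sit on top of the base. The front and back walls (the −y and +y sides) span the full width; the two side walls fit between them.


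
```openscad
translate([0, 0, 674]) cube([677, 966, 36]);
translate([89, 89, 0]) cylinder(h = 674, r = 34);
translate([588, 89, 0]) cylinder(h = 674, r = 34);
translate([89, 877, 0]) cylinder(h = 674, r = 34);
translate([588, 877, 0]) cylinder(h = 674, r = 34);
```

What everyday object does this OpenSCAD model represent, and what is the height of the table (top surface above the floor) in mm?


A table. The table height is 710 mm.

A 677×966×36 slab sits at z = 674 on four Ø68 mm round legs — a table. The top surface is at 674 + 36 = 710 mm.


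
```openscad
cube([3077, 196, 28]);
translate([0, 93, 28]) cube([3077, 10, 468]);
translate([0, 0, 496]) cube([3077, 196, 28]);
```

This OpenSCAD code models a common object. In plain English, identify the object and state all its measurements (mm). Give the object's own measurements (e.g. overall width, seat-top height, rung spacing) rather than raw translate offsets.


An I-beam lying along x, 3077 mm long. Overall section height 524 mm. Two flanges 196 mm wide (y) and 28 mm thick, one on the floor and one at the top; a web 10 mm thick runs between them, centred on the flange width.


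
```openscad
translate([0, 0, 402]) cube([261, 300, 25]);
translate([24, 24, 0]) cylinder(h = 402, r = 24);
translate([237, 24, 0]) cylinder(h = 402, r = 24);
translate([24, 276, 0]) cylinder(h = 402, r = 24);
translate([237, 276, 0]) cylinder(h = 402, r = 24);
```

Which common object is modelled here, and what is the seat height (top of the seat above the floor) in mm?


A stool. The seat height is 427 mm.

A 261×300×25 slab at z = 402 on four corner cylinders — a stool. The seat top is 402 + 25 = 427 mm.


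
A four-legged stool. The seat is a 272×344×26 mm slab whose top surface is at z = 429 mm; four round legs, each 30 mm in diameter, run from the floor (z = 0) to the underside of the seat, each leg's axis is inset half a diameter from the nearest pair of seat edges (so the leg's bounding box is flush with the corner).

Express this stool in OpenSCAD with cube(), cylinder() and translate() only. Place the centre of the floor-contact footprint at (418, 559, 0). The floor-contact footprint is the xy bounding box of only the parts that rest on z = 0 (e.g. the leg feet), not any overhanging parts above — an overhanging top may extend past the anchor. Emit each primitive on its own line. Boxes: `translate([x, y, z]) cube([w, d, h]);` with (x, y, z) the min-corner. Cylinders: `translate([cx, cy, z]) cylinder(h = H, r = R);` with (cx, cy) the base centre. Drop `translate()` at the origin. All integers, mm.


// leg_h = 429 - 26 = 403
translate([282, 387, 403]) cube([272, 344, 26]);
translate([297, 402, 0]) cylinder(h = 403, r = 15);
translate([539, 402, 0]) cylinder(h = 403, r = 15);
translate([297, 716, 0]) cylinder(h = 403, r = 15);
translate([539, 716, 0]) cylinder(h = 403, r = 15);


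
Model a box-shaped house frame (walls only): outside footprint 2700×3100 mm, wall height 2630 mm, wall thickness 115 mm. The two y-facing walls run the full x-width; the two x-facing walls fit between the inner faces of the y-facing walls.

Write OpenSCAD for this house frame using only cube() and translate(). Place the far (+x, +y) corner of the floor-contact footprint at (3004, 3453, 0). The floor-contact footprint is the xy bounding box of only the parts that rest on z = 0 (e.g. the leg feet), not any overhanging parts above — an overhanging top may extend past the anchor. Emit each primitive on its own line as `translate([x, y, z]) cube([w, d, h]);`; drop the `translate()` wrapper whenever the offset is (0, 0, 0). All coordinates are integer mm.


translate([304, 353, 0]) cube([2700, 115, 2630]);
translate([304, 3338, 0]) cube([2700, 115, 2630]);
translate([304, 468, 0]) cube([115, 2870, 2630]);
translate([2889, 468, 0]) cube([115, 2870, 2630]);


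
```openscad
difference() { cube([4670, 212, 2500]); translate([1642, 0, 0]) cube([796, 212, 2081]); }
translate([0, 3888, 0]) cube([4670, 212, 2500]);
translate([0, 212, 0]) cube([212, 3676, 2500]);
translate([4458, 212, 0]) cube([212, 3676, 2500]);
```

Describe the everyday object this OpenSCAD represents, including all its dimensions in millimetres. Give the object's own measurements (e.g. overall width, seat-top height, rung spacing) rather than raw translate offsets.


A single room: four walls, each 2500 mm tall and 212 mm thick, enclosing an outside footprint 4670×4100 mm (x × y), no floor or roof. The front and back walls (−y and +y sides) run the full x-width; the side walls fit between their inner faces. A door opening 796 mm wide and 2081 mm tall is cut through the front wall from the floor up, its −x edge 1642 mm from the wall's −x end.


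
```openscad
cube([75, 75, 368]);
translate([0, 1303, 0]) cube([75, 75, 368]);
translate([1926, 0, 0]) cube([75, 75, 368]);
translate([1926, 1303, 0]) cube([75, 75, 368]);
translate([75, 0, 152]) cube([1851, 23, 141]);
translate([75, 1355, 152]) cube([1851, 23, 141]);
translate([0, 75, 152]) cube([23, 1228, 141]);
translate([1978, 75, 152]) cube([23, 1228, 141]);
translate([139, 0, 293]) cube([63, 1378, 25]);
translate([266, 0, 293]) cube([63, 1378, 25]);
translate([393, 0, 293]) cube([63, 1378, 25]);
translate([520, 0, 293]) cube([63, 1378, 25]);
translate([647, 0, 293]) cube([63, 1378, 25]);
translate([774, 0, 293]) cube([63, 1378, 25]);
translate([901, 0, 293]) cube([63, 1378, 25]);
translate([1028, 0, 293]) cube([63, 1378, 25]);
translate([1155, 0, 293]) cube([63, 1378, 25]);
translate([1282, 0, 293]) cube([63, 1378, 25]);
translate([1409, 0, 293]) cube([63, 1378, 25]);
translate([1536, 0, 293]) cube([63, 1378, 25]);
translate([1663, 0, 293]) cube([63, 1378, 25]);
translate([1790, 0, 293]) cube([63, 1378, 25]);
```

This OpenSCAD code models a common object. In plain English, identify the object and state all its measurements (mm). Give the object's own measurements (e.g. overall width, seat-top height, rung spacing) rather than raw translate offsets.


A bed frame 2001 mm long (x) by 1378 mm wide (y). Four 75×75 mm corner posts, 368 mm tall, at the corners of the footprint. Four rails of 23 mm thickness and 141 mm height run between adjacent posts with their undersides at z = 152 mm, their outer faces flush with the outside of the frame (the two x-running rails run between the posts' inner faces; the two y-running rails run between the posts' inner faces). 14 slats, each 63 mm wide (x) and 25 mm thick, lie across the top of the two x-running rails, running the full 1378 mm width of the frame in y; along x they sit between the end posts with a 64 mm gap after the −x posts and between neighbouring slats, leaving 73 mm before the +x posts.


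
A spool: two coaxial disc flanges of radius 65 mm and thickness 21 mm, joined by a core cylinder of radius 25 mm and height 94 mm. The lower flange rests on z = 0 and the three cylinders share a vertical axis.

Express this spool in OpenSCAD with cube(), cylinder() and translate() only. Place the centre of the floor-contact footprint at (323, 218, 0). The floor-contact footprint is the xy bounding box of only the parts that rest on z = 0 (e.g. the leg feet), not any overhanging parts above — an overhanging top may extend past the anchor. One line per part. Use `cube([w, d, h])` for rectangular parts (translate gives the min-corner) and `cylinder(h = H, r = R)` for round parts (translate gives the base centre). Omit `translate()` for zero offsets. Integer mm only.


translate([323, 218, 0]) cylinder(h = 21, r = 65);
translate([323, 218, 21]) cylinder(h = 94, r = 25);
translate([323, 218, 115]) cylinder(h = 21, r = 65);


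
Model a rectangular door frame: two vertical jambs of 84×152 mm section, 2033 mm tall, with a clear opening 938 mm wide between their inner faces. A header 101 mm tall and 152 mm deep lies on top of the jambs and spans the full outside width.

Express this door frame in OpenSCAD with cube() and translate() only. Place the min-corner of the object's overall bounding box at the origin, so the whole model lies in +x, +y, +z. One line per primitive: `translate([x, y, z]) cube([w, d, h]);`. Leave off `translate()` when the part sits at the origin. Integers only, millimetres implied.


cube([84, 152, 2033]);
translate([1022, 0, 0]) cube([84, 152, 2033]);
translate([0, 0, 2033]) cube([1106, 152, 101]);


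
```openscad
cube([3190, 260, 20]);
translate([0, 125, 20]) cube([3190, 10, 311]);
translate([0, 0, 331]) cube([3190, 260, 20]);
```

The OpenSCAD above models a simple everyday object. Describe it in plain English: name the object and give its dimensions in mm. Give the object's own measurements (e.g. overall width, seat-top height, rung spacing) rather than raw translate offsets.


An I-beam lying along x, 3190 mm long. Overall section height 351 mm. Two flanges 260 mm wide (y) and 20 mm thick, one on the floor and one at the top; a web 10 mm thick runs between them, centred on the flange width.


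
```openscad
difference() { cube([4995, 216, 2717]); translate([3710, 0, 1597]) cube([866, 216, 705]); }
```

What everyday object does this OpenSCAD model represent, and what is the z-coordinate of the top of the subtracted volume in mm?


A wall with a window opening. The window head height is 2302 mm.

A wall with a rectangular opening subtracted — a window. Sill at z = 1597, opening 705 mm tall, so the head is at 1597 + 705 = 2302 mm.


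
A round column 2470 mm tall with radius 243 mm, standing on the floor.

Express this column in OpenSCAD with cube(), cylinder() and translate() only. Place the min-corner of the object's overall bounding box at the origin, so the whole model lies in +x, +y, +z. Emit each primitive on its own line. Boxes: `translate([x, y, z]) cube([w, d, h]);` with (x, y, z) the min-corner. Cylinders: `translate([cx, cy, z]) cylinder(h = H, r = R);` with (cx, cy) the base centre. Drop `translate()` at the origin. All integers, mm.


translate([243, 243, 0]) cylinder(h = 2470, r = 243);


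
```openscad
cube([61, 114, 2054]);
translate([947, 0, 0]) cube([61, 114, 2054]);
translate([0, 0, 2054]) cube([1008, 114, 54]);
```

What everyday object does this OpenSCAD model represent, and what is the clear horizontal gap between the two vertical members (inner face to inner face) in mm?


A door frame. The clear opening width is 886 mm.

Two 2054 mm tall posts with a header on top — a door frame. The left jamb is 61 mm wide at x = 0; the right jamb starts at x = 947. The clear opening is 947 − 61 = 886 mm.


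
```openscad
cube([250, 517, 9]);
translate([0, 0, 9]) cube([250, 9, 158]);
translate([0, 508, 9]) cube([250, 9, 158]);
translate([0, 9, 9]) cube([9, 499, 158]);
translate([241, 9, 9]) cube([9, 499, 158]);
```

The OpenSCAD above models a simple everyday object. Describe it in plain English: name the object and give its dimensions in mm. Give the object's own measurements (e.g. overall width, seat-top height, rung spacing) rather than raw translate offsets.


An open-topped rectangular box: outside dimensions 250×517×167 mm, with a uniform wall and base thickness of 9 mm. The base is a full 250×517 slab on the floor; four walls sit on top of the base. The front and back walls (the −y and +y sides) span the full width; the two side walls fit between them.


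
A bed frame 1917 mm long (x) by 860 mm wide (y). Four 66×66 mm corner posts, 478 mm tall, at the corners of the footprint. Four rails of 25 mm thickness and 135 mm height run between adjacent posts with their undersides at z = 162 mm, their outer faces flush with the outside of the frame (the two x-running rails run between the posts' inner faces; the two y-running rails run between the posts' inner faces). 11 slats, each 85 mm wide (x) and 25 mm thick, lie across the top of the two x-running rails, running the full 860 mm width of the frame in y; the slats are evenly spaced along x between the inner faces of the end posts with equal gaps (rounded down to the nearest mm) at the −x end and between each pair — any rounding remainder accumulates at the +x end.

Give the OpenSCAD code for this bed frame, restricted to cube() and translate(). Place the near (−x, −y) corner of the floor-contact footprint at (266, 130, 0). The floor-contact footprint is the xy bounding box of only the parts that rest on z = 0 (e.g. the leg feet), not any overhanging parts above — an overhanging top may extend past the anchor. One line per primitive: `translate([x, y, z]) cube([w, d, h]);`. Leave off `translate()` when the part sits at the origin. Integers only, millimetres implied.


translate([266, 130, 0]) cube([66, 66, 478]);
translate([266, 924, 0]) cube([66, 66, 478]);
translate([2117, 130, 0]) cube([66, 66, 478]);
translate([2117, 924, 0]) cube([66, 66, 478]);
translate([332, 130, 162]) cube([1785, 25, 135]);
translate([332, 965, 162]) cube([1785, 25, 135]);
translate([266, 196, 162]) cube([25, 728, 135]);
translate([2158, 196, 162]) cube([25, 728, 135]);
translate([402, 130, 297]) cube([85, 860, 25]);
translate([557, 130, 297]) cube([85, 860, 25]);
translate([712, 130, 297]) cube([85, 860, 25]);
translate([867, 130, 297]) cube([85, 860, 25]);
translate([1022, 130, 297]) cube([85, 860, 25]);
translate([1177, 130, 297]) cube([85, 860, 25]);
translate([1332, 130, 297]) cube([85, 860, 25]);
translate([1487, 130, 297]) cube([85, 860, 25]);
translate([1642, 130, 297]) cube([85, 860, 25]);
translate([1797, 130, 297]) cube([85, 860, 25]);
translate([1952, 130, 297]) cube([85, 860, 25]);


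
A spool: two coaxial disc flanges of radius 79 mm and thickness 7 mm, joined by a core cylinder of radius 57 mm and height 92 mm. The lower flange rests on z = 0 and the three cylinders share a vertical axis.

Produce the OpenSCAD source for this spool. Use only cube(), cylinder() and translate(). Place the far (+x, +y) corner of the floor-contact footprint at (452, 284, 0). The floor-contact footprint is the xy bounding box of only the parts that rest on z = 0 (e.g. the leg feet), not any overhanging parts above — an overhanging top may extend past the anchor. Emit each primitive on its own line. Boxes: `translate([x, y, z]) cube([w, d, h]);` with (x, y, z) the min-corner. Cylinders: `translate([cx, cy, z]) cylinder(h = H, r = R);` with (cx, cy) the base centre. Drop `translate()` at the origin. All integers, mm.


translate([373, 205, 0]) cylinder(h = 7, r = 79);
translate([373, 205, 7]) cylinder(h = 92, r = 57);
translate([373, 205, 99]) cylinder(h = 7, r = 79);


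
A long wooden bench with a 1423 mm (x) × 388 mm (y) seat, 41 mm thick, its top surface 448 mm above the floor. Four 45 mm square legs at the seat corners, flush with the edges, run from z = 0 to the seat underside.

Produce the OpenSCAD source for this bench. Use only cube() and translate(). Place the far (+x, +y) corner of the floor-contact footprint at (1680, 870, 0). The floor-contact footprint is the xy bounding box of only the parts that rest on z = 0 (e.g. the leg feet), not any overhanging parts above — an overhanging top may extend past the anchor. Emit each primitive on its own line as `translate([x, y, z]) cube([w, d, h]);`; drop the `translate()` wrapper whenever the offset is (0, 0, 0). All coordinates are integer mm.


translate([257, 482, 407]) cube([1423, 388, 41]);
translate([257, 482, 0]) cube([45, 45, 407]);
translate([257, 825, 0]) cube([45, 45, 407]);
translate([1635, 482, 0]) cube([45, 45, 407]);
translate([1635, 825, 0]) cube([45, 45, 407]);


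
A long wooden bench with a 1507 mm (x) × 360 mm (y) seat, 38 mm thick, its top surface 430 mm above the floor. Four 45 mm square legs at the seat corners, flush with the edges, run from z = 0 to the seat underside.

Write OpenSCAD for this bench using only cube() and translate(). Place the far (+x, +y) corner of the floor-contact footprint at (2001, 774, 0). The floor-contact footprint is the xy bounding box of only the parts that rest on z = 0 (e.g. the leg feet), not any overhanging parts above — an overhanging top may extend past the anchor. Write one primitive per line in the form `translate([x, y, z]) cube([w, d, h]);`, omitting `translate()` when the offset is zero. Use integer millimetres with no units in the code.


// leg_h = 430 − 38 = 392
translate([494, 414, 392]) cube([1507, 360, 38]);
translate([494, 414, 0]) cube([45, 45, 392]);
translate([494, 729, 0]) cube([45, 45, 392]);
translate([1956, 414, 0]) cube([45, 45, 392]);
translate([1956, 729, 0]) cube([45, 45, 392]);


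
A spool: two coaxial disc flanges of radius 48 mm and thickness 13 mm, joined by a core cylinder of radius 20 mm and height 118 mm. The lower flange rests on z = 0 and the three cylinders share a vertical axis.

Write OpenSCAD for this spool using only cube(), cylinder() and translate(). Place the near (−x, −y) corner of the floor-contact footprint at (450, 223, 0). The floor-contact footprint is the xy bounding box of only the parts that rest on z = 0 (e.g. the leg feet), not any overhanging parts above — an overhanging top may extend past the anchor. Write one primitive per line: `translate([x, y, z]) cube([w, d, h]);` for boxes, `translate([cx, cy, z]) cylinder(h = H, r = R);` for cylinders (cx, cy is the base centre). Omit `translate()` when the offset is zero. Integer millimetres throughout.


translate([498, 271, 0]) cylinder(h = 13, r = 48);
translate([498, 271, 13]) cylinder(h = 118, r = 20);
translate([498, 271, 131]) cylinder(h = 13, r = 48);


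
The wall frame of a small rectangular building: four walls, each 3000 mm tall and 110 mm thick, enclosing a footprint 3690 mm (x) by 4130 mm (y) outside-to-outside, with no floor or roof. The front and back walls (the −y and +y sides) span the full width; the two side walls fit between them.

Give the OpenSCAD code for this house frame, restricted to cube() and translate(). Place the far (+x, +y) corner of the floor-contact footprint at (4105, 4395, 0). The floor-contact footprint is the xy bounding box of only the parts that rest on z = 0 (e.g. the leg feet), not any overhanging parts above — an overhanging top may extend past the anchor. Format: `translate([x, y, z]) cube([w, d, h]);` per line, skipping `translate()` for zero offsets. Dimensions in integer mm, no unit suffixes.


translate([415, 265, 0]) cube([3690, 110, 3000]);
translate([415, 4285, 0]) cube([3690, 110, 3000]);
translate([415, 375, 0]) cube([110, 3910, 3000]);
translate([3995, 375, 0]) cube([110, 3910, 3000]);


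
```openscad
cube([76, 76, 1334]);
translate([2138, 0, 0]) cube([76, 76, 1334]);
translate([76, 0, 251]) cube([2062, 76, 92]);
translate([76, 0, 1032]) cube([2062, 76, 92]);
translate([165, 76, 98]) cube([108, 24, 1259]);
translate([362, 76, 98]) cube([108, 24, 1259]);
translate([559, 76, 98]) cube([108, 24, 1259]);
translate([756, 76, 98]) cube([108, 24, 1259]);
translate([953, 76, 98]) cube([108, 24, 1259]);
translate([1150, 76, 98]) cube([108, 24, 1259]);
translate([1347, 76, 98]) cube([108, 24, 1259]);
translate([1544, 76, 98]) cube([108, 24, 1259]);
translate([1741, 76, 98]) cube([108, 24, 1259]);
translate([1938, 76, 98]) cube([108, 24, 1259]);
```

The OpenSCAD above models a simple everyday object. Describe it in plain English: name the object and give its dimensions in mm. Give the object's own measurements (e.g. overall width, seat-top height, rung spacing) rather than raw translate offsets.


A fence section. Two 76×76 mm posts, 1334 mm tall, stand on the floor with a clear span of 2062 mm between their inner faces. Two horizontal rails of 76×92 mm section span the gap between the posts with their undersides at z = 251 mm and z = 1032 mm, flush with the posts' −y face. 10 pickets, each 108 mm wide, 24 mm thick and 1259 mm tall, are fixed to the +y face of the rails with their bottoms at z = 98 mm, spaced across the span with a 89 mm gap after the −x post and between neighbouring pickets, with 92 mm left before the +x post.


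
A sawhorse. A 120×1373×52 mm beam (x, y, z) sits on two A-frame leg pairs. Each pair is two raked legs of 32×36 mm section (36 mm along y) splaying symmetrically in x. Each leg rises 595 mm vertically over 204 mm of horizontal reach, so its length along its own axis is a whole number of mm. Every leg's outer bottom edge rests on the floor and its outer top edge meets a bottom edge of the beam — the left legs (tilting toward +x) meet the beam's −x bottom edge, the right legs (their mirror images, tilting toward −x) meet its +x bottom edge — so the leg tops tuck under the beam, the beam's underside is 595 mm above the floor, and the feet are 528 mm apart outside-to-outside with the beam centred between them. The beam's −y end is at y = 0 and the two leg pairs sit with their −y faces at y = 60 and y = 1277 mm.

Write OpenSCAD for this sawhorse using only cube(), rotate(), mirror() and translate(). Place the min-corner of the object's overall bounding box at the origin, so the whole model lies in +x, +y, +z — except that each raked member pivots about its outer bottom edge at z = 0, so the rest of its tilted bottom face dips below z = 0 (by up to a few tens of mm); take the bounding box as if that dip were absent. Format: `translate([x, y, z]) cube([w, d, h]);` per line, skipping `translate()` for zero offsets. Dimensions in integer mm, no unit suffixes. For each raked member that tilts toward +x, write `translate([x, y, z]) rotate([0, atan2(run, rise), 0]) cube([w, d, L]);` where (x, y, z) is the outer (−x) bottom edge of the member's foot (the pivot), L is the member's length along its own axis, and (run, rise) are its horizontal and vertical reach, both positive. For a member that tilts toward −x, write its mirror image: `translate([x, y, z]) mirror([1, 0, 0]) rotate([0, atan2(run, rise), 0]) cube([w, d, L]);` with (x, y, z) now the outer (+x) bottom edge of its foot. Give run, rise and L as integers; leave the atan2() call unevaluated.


translate([204, 0, 595]) cube([120, 1373, 52]);
translate([0, 60, 0]) rotate([0, atan2(204, 595), 0]) cube([32, 36, 629]);
translate([528, 60, 0]) mirror([1, 0, 0]) rotate([0, atan2(204, 595), 0]) cube([32, 36, 629]);
translate([0, 1277, 0]) rotate([0, atan2(204, 595), 0]) cube([32, 36, 629]);
translate([528, 1277, 0]) mirror([1, 0, 0]) rotate([0, atan2(204, 595), 0]) cube([32, 36, 629]);


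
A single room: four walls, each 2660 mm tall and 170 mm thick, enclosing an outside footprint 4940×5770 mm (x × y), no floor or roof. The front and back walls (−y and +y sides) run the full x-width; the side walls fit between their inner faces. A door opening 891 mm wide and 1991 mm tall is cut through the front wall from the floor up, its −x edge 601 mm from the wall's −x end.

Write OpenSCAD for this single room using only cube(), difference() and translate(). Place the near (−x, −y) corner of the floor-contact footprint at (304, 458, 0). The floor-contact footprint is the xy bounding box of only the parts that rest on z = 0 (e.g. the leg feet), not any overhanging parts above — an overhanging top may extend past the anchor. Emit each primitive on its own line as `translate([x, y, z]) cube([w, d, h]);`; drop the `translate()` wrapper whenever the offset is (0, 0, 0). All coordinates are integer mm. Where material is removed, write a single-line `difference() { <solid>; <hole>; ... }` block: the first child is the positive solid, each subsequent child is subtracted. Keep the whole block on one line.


difference() { translate([304, 458, 0]) cube([4940, 170, 2660]); translate([905, 458, 0]) cube([891, 170, 1991]); }
translate([304, 6058, 0]) cube([4940, 170, 2660]);
translate([304, 628, 0]) cube([170, 5430, 2660]);
translate([5074, 628, 0]) cube([170, 5430, 2660]);
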